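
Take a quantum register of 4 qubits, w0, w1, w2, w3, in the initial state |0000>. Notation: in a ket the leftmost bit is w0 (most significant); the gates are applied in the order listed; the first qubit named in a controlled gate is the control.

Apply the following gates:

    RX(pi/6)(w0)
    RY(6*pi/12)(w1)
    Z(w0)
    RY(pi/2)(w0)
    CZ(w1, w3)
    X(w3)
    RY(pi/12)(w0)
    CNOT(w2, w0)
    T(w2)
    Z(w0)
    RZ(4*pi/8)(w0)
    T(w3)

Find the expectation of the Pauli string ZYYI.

The expectation value of ZYYI is 0.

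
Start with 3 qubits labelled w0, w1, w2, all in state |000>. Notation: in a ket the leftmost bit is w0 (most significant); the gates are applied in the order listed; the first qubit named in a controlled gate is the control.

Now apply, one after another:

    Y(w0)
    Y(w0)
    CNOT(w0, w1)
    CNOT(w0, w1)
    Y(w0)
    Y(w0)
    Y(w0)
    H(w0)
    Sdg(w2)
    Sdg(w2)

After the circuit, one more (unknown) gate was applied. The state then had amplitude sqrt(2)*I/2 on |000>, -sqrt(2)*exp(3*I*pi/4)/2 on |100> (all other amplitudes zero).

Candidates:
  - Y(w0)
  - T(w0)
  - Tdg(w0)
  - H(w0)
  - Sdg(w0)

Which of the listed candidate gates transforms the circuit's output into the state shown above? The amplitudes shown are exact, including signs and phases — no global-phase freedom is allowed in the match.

It was T(w0) that produced the state shown. Key observation: gates 1-6 undo each other exactly, leaving only the rest of the circuit to track.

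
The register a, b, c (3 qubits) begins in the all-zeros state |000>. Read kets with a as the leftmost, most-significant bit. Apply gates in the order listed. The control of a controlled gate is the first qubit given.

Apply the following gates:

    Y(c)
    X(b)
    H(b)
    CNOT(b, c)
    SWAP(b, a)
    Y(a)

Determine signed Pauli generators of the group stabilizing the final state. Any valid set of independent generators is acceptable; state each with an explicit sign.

One valid set of independent stabilizer generators is +XIX, +ZIZ, +IZI (any independent generating set of the same group is equally correct).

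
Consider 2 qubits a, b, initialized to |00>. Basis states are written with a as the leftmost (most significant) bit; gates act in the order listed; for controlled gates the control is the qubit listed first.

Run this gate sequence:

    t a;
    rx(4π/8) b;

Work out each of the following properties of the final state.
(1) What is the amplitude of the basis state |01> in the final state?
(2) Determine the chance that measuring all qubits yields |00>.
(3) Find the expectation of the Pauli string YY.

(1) The final state's coefficient on |01> equals -sqrt(2)*I/2.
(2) A full measurement returns |00> with probability 1/2.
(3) The expectation value of YY is 0.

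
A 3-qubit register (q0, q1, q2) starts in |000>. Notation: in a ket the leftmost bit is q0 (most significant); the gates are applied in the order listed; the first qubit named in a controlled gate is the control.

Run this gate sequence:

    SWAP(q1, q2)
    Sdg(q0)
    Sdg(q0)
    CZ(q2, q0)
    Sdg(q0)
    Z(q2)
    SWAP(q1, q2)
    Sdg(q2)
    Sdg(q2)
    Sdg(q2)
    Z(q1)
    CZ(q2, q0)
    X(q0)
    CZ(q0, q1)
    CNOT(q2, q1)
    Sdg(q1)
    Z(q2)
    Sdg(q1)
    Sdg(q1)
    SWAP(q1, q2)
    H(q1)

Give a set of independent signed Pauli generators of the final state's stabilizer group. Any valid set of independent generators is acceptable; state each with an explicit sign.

The final state is stabilized by the group generated by +IXI, -ZII, +IIZ; other independent generating sets are equally valid.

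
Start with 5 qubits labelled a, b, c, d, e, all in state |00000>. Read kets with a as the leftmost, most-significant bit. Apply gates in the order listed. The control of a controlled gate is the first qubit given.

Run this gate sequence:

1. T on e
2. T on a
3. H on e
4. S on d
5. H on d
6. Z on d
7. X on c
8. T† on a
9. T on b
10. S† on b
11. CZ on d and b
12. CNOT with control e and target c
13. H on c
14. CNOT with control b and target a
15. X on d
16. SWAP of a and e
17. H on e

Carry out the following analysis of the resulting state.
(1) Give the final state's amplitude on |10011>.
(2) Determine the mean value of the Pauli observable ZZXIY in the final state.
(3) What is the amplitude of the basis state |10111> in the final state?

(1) The amplitude on |10011> is 1/4.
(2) The expectation value of ZZXIY is 0.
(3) The final state's coefficient on |10111> equals 1/4.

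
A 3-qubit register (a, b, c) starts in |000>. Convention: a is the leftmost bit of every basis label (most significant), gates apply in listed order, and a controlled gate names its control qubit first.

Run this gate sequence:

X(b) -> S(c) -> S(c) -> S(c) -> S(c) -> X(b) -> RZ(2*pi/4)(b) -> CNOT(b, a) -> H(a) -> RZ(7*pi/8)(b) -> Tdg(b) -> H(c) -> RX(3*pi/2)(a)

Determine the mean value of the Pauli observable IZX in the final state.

In the final state, IZX has expectation 1. Key observation: the block from step 2 through step 5 cancels to the identity and can be dropped.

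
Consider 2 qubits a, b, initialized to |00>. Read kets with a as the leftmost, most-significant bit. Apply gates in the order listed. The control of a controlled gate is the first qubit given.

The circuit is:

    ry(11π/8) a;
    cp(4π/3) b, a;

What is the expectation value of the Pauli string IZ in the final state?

The observable IZ averages to 1.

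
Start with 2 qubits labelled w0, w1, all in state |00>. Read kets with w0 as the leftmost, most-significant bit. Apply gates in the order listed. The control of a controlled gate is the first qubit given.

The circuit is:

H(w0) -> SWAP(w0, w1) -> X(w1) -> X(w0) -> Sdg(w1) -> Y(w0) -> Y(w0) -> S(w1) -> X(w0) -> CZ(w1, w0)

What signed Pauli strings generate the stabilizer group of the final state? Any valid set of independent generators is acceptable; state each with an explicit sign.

The final state is stabilized by the group generated by +IX, +ZI; other independent generating sets are equally valid. Key observation: the block from step 4 through step 9 cancels to the identity and can be dropped.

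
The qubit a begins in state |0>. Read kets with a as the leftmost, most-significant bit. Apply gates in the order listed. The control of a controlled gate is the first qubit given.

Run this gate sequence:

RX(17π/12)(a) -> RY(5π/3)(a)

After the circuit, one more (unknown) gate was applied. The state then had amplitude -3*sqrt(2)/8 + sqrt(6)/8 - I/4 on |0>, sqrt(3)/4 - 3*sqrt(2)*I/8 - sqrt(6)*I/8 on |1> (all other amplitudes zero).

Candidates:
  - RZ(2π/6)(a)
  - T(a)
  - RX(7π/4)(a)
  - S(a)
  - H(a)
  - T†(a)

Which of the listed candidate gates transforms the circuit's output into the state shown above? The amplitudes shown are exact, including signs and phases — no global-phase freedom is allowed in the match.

The unique candidate consistent with the amplitudes is RX(7π/4)(a).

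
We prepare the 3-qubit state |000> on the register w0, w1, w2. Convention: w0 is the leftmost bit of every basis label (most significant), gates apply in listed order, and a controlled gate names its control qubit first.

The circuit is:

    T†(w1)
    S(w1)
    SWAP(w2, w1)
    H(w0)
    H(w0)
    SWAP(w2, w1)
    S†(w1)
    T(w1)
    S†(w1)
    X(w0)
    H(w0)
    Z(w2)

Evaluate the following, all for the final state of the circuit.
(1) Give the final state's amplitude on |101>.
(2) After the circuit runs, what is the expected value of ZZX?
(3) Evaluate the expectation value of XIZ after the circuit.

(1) The final state's coefficient on |101> equals 0. Key observation: gates 1-8 undo each other exactly, leaving only the rest of the circuit to track.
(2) The expectation value of ZZX is 0.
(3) The observable XIZ averages to -1.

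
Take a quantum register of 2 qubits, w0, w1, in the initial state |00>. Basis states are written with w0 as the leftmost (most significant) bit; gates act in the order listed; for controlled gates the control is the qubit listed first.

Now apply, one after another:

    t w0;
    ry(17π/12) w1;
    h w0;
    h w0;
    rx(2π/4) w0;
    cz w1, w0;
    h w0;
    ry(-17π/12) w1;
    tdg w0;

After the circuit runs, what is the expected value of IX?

The expectation value of IX is -1/4.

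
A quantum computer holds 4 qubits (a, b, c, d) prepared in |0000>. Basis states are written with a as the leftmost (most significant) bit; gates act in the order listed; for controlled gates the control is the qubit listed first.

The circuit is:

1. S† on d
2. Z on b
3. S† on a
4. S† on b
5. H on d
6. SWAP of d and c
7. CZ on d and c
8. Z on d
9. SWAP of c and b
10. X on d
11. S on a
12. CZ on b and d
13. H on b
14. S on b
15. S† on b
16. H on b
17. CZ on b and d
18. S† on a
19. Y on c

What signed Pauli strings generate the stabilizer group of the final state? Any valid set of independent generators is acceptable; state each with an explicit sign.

One valid set of independent stabilizer generators is +IXII, +ZIII, -IIZI, -IIIZ (any independent generating set of the same group is equally correct). Key observation: the block from step 11 through step 18 cancels to the identity and can be dropped.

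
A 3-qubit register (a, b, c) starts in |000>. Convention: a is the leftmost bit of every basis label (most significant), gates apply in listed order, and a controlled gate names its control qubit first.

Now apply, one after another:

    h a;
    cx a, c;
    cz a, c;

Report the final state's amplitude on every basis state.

After the circuit, the state carries amplitude sqrt(2)/2 on |000>, -sqrt(2)/2 on |101>, and 0 on every other basis state.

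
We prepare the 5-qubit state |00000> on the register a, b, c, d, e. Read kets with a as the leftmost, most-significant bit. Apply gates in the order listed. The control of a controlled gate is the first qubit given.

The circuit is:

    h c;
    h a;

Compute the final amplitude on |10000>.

The amplitude on |10000> is 1/2.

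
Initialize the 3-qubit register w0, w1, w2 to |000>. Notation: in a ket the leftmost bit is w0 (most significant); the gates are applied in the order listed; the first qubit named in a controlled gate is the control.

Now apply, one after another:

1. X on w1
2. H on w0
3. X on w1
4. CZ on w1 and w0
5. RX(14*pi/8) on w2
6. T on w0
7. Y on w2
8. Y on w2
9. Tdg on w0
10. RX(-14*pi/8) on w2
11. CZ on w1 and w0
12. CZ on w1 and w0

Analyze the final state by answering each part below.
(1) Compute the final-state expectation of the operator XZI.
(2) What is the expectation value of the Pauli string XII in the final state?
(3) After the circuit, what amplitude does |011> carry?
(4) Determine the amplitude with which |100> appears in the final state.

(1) The observable XZI averages to 1. Key observation: gates 4-11 undo each other exactly, leaving only the rest of the circuit to track.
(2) The observable XII averages to 1.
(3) The amplitude on |011> is 0.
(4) The amplitude on |100> is sqrt(2)/2.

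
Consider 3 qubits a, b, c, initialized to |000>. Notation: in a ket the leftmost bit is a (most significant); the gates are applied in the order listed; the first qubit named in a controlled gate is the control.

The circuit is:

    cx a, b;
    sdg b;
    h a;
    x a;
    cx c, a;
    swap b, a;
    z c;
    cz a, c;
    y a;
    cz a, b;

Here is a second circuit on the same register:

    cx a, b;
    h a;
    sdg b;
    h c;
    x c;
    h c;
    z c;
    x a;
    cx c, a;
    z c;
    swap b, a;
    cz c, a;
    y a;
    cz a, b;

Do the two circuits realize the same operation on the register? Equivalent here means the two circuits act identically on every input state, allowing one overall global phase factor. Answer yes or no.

Yes — the two circuits implement the same unitary up to a global phase.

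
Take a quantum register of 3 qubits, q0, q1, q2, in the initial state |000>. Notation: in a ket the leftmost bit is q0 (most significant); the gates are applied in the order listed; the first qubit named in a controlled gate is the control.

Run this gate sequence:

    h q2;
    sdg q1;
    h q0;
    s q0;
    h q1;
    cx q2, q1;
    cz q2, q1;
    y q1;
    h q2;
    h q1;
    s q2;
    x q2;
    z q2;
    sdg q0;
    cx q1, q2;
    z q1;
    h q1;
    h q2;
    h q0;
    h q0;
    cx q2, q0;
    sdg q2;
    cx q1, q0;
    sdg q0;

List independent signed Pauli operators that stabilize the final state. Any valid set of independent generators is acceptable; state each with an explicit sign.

The final state is stabilized by the group generated by -YII, +IYI, +IIX; other independent generating sets are equally valid.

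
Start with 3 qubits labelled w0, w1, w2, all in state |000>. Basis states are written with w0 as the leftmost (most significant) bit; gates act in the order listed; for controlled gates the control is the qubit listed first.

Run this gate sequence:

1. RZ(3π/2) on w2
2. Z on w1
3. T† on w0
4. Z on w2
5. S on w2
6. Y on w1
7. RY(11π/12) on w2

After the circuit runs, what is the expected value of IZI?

The expectation value of IZI is -1.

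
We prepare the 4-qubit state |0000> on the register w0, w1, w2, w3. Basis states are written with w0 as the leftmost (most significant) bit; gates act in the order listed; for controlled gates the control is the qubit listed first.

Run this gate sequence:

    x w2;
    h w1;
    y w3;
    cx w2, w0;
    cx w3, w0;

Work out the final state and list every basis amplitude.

The resulting statevector has amplitude sqrt(2)*I/2 on |0011>, sqrt(2)*I/2 on |0111>, and 0 on every other basis state.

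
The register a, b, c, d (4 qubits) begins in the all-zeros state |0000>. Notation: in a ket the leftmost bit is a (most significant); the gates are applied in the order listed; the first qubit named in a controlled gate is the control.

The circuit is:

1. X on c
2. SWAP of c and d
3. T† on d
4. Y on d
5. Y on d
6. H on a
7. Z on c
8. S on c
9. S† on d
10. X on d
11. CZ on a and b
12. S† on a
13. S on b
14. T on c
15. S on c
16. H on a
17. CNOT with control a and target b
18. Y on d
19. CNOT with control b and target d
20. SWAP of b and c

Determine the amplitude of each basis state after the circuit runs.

The final amplitudes are (-1 + I)*exp(3*I*pi/4)/2 on |0001>, sqrt(2)/2 on |1010>, and 0 on every other basis state.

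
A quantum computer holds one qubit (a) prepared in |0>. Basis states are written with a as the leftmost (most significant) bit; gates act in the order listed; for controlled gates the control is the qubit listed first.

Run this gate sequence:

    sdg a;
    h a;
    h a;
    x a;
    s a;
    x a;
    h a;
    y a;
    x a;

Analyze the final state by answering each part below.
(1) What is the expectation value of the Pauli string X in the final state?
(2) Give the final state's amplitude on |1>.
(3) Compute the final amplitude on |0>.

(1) The expectation value of X is -1.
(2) The final state's coefficient on |1> equals sqrt(2)/2.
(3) |0> carries amplitude -sqrt(2)/2 in the final state.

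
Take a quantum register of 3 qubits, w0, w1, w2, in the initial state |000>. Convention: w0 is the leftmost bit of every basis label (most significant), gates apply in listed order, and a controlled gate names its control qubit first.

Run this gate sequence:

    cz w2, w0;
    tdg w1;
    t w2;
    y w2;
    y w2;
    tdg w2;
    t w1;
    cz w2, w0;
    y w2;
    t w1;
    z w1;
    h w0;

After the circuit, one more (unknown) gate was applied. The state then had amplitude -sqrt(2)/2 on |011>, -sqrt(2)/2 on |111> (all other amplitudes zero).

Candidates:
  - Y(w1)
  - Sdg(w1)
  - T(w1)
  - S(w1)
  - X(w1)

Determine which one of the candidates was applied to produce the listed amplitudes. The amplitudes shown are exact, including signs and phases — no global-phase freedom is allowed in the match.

The applied gate was Y(w1). Key observation: the block from step 1 through step 8 cancels to the identity and can be dropped.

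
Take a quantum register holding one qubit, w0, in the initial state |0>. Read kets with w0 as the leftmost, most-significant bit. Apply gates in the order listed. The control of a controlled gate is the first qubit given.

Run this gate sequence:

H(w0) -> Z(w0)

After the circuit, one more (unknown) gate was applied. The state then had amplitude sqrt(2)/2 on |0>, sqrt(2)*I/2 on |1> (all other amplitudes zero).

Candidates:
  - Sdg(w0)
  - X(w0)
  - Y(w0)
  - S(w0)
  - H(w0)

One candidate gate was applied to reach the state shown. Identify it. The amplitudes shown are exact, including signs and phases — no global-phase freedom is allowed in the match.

The unique candidate consistent with the amplitudes is Sdg(w0).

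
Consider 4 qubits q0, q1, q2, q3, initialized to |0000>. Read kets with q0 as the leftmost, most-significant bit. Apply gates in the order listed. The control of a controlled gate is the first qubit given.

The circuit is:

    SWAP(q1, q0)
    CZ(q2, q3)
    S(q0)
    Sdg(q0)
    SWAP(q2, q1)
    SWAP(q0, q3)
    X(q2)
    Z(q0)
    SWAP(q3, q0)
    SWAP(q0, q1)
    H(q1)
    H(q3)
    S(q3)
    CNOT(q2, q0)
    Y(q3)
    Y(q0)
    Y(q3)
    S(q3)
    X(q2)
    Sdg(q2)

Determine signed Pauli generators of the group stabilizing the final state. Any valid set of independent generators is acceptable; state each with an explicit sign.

The stabilizer group can be generated by +IXII, -IIIX, +ZIII, +IIZI, among other valid generating sets.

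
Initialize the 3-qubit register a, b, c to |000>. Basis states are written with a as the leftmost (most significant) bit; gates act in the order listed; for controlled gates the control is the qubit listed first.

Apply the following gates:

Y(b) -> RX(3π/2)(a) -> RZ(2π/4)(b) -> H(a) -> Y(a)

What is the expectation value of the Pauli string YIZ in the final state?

In the final state, YIZ has expectation -1.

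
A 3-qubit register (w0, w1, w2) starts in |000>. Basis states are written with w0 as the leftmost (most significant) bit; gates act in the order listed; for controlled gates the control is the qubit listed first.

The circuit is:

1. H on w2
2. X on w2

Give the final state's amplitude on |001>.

The final state's coefficient on |001> equals sqrt(2)/2.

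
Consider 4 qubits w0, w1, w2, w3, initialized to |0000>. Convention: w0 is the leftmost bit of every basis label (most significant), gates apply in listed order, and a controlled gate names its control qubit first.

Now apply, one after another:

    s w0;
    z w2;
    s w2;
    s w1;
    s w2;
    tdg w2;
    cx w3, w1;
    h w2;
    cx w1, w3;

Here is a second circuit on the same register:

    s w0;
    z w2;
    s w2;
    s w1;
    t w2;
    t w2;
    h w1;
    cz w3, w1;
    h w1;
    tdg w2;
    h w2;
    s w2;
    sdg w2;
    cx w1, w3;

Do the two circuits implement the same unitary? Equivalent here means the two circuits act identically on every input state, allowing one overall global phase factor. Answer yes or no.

Yes, they are equivalent — the unitaries differ by at most a global phase.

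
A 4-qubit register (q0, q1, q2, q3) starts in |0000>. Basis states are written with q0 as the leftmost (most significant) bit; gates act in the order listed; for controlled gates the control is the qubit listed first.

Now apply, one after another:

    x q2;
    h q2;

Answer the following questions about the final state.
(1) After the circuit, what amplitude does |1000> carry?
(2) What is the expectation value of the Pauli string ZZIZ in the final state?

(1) The amplitude on |1000> is 0.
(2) In the final state, ZZIZ has expectation 1.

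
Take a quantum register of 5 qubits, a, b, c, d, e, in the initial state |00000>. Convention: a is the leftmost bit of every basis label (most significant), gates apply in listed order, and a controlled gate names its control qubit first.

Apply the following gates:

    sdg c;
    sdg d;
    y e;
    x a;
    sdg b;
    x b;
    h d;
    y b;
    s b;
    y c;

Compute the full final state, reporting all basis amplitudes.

After the circuit, the state carries amplitude sqrt(2)*I/2 on |10101>, sqrt(2)*I/2 on |10111>, and 0 on every other basis state.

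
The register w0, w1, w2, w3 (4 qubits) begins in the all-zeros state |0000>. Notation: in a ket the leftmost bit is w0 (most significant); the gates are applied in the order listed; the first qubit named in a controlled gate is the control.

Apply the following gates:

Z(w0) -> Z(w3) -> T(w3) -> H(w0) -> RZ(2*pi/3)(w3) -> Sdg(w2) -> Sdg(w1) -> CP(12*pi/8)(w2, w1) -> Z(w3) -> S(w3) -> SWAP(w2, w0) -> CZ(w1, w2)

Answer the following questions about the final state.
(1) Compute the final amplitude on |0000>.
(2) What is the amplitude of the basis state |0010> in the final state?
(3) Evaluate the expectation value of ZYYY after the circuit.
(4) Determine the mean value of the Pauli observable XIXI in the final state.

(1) |0000> carries amplitude -sqrt(2)*exp(2*I*pi/3)/2 in the final state.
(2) The amplitude on |0010> is -sqrt(2)*exp(2*I*pi/3)/2.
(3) The observable ZYYY averages to 0.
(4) The expectation value of XIXI is 0.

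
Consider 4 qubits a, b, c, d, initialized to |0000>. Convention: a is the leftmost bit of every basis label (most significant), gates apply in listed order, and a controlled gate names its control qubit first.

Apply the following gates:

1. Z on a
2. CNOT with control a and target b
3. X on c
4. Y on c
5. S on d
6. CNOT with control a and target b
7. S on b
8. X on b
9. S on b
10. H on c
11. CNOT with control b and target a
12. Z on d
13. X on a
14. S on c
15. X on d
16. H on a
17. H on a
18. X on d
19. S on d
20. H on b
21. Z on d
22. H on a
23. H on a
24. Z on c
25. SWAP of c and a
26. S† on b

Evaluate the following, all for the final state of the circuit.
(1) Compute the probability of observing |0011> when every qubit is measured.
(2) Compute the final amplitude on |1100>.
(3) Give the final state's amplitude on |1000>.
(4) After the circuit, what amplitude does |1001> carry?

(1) Outcome |0011> occurs with probability 0. Key observation: steps 15-18 multiply out to the identity, so the circuit reduces to the remaining gates.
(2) The final state's coefficient on |1100> equals 1/2.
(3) The final state's coefficient on |1000> equals -I/2.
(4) The amplitude on |1001> is 0.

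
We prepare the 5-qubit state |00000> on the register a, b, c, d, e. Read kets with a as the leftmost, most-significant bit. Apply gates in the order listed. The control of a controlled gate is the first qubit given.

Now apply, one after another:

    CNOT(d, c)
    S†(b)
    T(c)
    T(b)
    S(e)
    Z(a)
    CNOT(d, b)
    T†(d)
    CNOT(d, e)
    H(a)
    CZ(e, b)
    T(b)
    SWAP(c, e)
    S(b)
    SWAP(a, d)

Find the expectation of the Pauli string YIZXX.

The expectation value of YIZXX is 0.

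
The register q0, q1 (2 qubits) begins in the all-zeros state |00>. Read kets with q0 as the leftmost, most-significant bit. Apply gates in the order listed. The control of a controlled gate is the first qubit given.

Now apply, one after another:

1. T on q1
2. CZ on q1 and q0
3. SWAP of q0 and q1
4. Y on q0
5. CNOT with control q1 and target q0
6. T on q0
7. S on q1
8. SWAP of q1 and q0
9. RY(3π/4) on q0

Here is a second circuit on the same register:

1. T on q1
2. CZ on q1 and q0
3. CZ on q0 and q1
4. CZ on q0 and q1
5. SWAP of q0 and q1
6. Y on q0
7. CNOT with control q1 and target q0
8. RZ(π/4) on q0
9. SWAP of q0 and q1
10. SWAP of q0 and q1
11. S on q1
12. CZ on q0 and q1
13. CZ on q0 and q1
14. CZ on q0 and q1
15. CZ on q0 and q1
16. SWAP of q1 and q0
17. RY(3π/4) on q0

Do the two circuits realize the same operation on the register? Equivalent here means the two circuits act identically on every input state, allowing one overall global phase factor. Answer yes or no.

Yes — the two circuits implement the same unitary up to a global phase.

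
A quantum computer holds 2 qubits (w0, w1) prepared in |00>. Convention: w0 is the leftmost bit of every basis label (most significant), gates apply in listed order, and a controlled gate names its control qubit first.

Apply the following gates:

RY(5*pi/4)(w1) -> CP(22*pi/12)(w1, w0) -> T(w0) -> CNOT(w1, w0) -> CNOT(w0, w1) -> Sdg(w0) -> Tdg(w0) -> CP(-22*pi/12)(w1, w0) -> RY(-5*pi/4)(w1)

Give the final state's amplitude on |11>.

The final state's coefficient on |11> equals (sqrt(2) + 2)*exp(I*pi/4)/4.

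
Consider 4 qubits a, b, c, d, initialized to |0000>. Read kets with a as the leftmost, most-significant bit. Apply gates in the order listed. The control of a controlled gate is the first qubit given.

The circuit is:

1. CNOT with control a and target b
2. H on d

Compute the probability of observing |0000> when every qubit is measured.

Outcome |0000> occurs with probability 1/2.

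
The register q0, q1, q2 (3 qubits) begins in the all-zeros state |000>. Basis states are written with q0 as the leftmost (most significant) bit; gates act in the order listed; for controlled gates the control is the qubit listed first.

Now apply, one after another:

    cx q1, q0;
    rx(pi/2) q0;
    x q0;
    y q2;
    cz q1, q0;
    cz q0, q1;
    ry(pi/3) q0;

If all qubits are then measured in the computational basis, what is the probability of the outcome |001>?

The probability of measuring |001> is 1/2.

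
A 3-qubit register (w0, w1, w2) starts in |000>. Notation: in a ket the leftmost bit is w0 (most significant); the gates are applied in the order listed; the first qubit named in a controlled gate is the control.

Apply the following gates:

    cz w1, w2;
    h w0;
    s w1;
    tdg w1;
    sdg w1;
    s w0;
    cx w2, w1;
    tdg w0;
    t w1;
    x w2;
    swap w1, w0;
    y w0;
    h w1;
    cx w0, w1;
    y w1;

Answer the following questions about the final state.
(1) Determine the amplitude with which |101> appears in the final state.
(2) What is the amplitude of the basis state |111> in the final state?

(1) The final state's coefficient on |101> equals 1/2 + exp(I*pi/4)/2.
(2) The final state's coefficient on |111> equals -1/2 + exp(I*pi/4)/2.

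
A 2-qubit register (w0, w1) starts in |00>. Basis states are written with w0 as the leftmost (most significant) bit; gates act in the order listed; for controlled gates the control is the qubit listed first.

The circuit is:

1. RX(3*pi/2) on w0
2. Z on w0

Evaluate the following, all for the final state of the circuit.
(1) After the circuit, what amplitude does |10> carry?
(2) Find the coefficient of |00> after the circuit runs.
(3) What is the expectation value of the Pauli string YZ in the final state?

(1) |10> carries amplitude sqrt(2)*I/2 in the final state.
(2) |00> carries amplitude -sqrt(2)/2 in the final state.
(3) In the final state, YZ has expectation -1.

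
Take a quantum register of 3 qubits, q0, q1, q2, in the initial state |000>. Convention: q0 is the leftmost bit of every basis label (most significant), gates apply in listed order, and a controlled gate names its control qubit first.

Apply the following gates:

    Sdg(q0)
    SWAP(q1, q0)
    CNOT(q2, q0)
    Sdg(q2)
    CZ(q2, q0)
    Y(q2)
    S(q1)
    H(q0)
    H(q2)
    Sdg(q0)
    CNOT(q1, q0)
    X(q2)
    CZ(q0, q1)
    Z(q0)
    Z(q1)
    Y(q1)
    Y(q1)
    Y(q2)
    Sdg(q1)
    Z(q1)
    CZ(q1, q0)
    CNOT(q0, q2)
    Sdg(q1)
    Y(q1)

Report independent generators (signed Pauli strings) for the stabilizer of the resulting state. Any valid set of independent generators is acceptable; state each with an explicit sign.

The stabilizer group can be generated by +YII, +IIX, -IZI, among other valid generating sets.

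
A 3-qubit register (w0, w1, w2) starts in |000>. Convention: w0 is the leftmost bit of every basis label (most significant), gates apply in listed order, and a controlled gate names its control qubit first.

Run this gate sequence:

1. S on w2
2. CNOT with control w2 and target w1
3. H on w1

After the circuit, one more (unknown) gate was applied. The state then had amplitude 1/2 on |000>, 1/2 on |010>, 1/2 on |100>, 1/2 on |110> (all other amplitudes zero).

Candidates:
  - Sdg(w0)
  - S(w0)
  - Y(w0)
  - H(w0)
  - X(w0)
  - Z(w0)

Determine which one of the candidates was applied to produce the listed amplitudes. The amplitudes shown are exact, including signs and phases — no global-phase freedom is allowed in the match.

It was H(w0) that produced the state shown.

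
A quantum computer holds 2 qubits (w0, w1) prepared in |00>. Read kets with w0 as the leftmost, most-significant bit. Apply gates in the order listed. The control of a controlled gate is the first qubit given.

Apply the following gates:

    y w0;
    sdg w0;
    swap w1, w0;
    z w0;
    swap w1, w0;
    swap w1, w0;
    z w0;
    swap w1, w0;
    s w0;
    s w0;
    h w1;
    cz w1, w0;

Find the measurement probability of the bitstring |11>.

A full measurement returns |11> with probability 1/2.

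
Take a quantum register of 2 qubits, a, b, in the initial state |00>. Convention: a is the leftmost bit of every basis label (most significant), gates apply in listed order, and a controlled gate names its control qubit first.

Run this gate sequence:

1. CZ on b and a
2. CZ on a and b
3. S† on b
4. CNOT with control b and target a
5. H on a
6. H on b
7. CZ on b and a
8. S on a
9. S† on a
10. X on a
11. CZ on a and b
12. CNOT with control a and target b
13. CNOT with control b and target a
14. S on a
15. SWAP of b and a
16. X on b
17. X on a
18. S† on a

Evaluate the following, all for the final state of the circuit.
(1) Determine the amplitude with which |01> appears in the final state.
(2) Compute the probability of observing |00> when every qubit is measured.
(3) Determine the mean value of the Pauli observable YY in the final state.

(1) The final state's coefficient on |01> equals 1/2.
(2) A full measurement returns |00> with probability 1/4.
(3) The observable YY averages to -1.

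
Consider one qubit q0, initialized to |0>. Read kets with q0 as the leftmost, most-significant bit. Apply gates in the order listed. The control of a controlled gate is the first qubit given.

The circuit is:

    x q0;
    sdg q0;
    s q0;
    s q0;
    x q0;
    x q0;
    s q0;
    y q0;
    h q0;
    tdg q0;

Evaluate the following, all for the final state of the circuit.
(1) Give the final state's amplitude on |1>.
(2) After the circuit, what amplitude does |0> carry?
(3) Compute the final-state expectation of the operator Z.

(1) The final state's coefficient on |1> equals sqrt(2)*exp(I*pi/4)/2. Key observation: steps 5-6 multiply out to the identity, so the circuit reduces to the remaining gates.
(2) |0> carries amplitude sqrt(2)*I/2 in the final state.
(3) The expectation value of Z is 0.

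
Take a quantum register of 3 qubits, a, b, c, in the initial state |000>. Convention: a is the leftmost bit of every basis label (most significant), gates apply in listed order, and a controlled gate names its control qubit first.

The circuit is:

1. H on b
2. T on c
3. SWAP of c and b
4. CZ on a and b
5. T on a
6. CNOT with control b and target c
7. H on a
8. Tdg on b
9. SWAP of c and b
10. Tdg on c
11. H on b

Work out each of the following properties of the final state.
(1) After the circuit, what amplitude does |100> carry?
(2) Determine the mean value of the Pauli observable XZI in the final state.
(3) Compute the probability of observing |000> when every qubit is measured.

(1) The final state's coefficient on |100> equals sqrt(2)/2.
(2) The expectation value of XZI is 1.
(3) A full measurement returns |000> with probability 1/2.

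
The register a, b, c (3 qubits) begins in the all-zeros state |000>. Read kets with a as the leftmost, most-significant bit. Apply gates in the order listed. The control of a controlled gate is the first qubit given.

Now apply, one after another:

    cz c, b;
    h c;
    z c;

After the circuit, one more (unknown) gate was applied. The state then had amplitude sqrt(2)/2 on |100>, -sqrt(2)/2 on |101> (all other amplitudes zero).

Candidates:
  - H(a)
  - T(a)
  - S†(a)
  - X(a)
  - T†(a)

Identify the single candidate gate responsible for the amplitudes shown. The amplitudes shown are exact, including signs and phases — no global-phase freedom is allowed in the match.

It was X(a) that produced the state shown.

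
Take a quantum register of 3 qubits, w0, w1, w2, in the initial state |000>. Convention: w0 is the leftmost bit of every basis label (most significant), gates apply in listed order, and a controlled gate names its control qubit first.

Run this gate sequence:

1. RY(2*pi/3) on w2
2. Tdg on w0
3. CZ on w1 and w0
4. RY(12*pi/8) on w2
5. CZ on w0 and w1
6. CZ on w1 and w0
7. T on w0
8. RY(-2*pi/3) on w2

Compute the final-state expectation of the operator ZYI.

In the final state, ZYI has expectation 0.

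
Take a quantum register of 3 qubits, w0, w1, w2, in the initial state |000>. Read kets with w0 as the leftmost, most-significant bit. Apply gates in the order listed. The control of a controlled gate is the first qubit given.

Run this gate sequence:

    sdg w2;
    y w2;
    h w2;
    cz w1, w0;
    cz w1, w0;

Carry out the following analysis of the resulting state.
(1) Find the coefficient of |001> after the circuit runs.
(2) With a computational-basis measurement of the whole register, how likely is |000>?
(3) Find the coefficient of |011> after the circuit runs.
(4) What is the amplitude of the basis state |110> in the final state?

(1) |001> carries amplitude -sqrt(2)*I/2 in the final state. Key observation: gates 4-5 undo each other exactly, leaving only the rest of the circuit to track.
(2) A full measurement returns |000> with probability 1/2.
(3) |011> carries amplitude 0 in the final state.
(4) The final state's coefficient on |110> equals 0.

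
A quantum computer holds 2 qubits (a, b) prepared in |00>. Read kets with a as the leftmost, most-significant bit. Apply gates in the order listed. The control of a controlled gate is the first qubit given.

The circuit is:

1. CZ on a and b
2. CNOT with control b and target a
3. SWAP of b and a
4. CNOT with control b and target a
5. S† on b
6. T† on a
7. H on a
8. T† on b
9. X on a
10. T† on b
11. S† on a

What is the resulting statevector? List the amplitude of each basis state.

After the circuit, the state carries amplitude sqrt(2)/2 on |00>, 0 on |01>, -sqrt(2)*I/2 on |10>, 0 on |11>.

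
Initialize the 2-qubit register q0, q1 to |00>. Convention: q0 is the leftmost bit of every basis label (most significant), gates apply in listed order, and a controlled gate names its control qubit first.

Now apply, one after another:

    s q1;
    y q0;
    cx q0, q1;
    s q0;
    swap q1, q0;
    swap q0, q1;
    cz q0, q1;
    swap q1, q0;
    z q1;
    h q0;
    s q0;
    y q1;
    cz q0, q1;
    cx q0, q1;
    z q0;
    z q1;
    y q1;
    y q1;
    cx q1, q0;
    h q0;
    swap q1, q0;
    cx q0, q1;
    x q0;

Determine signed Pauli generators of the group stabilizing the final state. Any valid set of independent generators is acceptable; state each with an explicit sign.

The final state is stabilized by the group generated by +YI, +IX; other independent generating sets are equally valid.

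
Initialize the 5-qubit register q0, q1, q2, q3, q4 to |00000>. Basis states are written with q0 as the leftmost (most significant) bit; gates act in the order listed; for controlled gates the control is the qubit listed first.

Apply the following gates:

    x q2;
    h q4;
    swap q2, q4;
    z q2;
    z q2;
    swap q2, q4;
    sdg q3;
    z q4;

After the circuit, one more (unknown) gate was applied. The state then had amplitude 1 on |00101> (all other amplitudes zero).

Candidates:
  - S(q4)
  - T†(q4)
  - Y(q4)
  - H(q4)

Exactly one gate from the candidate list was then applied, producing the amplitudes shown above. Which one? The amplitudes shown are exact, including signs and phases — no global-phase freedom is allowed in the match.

It was H(q4) that produced the state shown. Key observation: steps 3-6 multiply out to the identity, so the circuit reduces to the remaining gates.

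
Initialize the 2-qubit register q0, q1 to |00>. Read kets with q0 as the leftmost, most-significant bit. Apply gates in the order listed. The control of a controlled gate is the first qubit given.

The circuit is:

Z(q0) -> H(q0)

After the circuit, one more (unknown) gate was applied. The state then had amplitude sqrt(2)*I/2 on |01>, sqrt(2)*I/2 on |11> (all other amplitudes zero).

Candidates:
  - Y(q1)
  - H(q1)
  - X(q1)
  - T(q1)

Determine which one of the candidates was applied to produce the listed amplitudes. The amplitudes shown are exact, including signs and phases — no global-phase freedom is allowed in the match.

It was Y(q1) that produced the state shown.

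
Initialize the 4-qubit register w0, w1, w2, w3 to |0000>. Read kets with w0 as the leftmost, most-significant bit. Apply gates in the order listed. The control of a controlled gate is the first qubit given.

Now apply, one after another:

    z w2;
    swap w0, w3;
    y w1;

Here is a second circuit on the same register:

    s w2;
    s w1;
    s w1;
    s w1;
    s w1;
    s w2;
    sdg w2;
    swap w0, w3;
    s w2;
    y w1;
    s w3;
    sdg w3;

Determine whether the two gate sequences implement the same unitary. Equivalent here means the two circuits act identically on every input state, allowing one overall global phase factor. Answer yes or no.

Yes — the two circuits implement the same unitary up to a global phase.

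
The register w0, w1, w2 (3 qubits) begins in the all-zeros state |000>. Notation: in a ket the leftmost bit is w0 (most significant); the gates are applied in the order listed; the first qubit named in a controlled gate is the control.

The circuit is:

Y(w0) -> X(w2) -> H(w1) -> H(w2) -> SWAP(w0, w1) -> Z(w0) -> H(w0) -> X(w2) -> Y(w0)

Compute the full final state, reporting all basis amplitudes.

The final amplitudes are -sqrt(2)/2 on |010>, sqrt(2)/2 on |011>, and 0 on every other basis state.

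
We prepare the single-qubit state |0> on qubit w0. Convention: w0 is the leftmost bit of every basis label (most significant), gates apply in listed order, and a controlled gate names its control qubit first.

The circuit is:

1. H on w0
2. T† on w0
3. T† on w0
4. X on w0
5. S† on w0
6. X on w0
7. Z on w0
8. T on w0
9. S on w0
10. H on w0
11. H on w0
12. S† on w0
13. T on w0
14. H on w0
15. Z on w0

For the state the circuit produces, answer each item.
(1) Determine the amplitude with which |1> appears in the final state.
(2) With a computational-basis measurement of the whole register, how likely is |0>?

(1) The final state's coefficient on |1> equals -1/2 + I/2.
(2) The probability of measuring |0> is 1/2.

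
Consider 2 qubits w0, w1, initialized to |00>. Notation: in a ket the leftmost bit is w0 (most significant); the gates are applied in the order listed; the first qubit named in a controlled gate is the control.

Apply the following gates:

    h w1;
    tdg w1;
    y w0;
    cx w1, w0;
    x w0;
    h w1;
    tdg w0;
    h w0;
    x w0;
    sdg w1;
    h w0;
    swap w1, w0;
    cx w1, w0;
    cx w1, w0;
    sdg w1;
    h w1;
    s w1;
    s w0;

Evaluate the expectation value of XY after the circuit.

The expectation value of XY is 1. Key observation: the block from step 13 through step 14 cancels to the identity and can be dropped.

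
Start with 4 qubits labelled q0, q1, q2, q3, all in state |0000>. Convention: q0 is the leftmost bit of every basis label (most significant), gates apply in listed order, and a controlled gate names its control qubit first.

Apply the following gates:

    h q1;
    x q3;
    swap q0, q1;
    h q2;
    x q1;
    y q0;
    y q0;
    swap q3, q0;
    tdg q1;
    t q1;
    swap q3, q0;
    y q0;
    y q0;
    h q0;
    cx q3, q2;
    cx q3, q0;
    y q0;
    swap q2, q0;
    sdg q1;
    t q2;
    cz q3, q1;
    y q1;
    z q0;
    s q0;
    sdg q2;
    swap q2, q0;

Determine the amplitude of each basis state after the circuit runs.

The resulting statevector has amplitude -sqrt(2)*I/2 on |0001>, -sqrt(2)/2 on |0011>, and 0 on every other basis state. Key observation: steps 6-13 multiply out to the identity, so the circuit reduces to the remaining gates.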